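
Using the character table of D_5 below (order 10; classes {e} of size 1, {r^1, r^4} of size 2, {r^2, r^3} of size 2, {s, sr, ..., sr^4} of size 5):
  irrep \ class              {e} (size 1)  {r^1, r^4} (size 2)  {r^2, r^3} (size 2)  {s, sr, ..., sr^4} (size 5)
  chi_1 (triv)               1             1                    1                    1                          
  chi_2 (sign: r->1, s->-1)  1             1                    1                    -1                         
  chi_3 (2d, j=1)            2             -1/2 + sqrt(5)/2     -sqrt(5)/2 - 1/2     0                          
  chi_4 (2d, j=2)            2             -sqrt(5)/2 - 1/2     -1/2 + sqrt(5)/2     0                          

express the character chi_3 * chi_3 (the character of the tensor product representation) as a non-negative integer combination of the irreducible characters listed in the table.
chi_3 tensor chi_3 = chi_1 + chi_2 + chi_4 (all other irreducibles have multiplicity 0).

Argument: The character of a tensor product is the pointwise product (chi_3 * chi_3)(C) = chi_3(C) * chi_3(C):
  {e}: (2)*(2), {r^1, r^4}: (-1/2 + sqrt(5)/2)*(-1/2 + sqrt(5)/2), {r^2, r^3}: (-sqrt(5)/2 - 1/2)*(-sqrt(5)/2 - 1/2), {s, sr, ..., sr^4}: (0)*(0)
so (chi_3 * chi_3) takes values
  {e} -> 4, {r^1, r^4} -> 3/2 - sqrt(5)/2, {r^2, r^3} -> sqrt(5)/2 + 3/2, {s, sr, ..., sr^4} -> 0.
Now take the inner product of this character with each irreducible chi from the table, <chi_3*chi_3, chi> = (1/10) sum_C |C| (chi_3*chi_3)(C) conj(chi(C)):
  <chi_3*chi_3, chi_1> = (1/10)[1*(4)*conj(1) + 2*(3/2 - sqrt(5)/2)*conj(1) + 2*(sqrt(5)/2 + 3/2)*conj(1) + 5*(0)*conj(1)]
      = (1/10)[(4) + (3 - sqrt(5)) + (sqrt(5) + 3) + (0)] = 10/10 = 1
  <chi_3*chi_3, chi_2> = (1/10)[1*(4)*conj(1) + 2*(3/2 - sqrt(5)/2)*conj(1) + 2*(sqrt(5)/2 + 3/2)*conj(1) + 5*(0)*conj(-1)]
      = (1/10)[(4) + (3 - sqrt(5)) + (sqrt(5) + 3) + (0)] = 10/10 = 1
  <chi_3*chi_3, chi_3> = (1/10)[1*(4)*conj(2) + 2*(3/2 - sqrt(5)/2)*conj(-1/2 + sqrt(5)/2) + 2*(sqrt(5)/2 + 3/2)*conj(-sqrt(5)/2 - 1/2) + 5*(0)*conj(0)]
      = (1/10)[(8) + (-4 + 2*sqrt(5)) + (-2*sqrt(5) - 4) + (0)] = 0/10 = 0
  <chi_3*chi_3, chi_4> = (1/10)[1*(4)*conj(2) + 2*(3/2 - sqrt(5)/2)*conj(-sqrt(5)/2 - 1/2) + 2*(sqrt(5)/2 + 3/2)*conj(-1/2 + sqrt(5)/2) + 5*(0)*conj(0)]
      = (1/10)[(8) + (1 - sqrt(5)) + (1 + sqrt(5)) + (0)] = 10/10 = 1
Hence the multiplicities are chi_1: 1, chi_2: 1, chi_4: 1. Dimension check: dim(chi_3)*dim(chi_3) = 2*2 = 4 and sum (mult * dim) = 1*1 + 1*1 + 1*2 = 4.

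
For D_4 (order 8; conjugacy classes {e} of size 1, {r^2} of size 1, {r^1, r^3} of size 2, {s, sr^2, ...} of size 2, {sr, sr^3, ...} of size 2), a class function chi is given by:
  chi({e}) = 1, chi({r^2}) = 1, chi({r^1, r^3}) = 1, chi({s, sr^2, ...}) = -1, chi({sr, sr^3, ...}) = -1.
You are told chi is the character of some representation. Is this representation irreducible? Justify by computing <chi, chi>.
Irreducible: <chi, chi> = 1.

Proof sketch: <chi, chi> = (1/|G|) sum_C |C| * |chi(C)|^2 = (1/8)[1*|1|^2 + 1*|1|^2 + 2*|1|^2 + 2*|-1|^2 + 2*|-1|^2]
  = (1/8)[(1) + (1) + (2) + (2) + (2)] = 8/8 = 1.
A character is irreducible iff <chi, chi> = 1, so this representation is irreducible.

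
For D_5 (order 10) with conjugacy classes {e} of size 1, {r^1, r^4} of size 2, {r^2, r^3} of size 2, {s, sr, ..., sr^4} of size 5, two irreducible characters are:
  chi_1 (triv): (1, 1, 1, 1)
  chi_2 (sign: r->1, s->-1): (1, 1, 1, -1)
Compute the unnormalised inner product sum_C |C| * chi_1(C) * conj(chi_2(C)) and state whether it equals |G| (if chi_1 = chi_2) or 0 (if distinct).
Sum = 0; so <chi_1, chi_2> = 0 (distinct irreducibles are orthogonal).

Details: Compute term by term over conjugacy classes (|C| * chi_1(C) * conj(chi_2(C))):
  1*(1)*conj(1) + 2*(1)*conj(1) + 2*(1)*conj(1) + 5*(1)*conj(-1)
  = (1) + (2) + (2) + (-5)
  = 0.
Dividing by |G| = 10 gives 0/10 = 0, matching the row-orthogonality relation <chi_1, chi_2> = [chi_1 = chi_2].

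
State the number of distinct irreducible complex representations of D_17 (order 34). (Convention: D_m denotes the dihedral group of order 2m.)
10

Proof sketch: The number of irreducible complex representations of a finite group equals its number of conjugacy classes. D_17 has 10 conjugacy classes ((n+3)/2 for n odd), so D_17 (order 34) has exactly 10 irreducible complex representations.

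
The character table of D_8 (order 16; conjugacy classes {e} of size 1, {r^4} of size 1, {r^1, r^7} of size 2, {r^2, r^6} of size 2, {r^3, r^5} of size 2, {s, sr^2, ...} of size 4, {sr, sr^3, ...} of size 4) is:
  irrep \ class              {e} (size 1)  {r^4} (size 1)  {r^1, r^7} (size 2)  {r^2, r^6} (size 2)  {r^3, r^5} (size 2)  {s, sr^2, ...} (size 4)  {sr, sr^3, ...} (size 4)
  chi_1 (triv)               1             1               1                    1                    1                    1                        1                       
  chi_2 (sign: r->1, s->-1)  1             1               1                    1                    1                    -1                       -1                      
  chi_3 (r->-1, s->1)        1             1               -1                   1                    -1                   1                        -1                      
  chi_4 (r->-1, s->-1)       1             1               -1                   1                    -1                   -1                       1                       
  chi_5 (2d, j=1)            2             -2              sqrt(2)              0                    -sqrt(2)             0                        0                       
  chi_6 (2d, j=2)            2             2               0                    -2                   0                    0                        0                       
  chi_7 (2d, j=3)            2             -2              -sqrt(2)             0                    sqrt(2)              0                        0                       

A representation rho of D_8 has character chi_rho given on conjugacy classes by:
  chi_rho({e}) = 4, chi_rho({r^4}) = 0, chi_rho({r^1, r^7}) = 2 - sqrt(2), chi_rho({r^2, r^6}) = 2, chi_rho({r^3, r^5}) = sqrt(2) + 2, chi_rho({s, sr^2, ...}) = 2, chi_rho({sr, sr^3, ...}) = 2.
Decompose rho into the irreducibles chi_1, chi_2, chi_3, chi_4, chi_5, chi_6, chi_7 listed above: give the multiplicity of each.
Multiplicities: chi_1: 2, chi_2: 0, chi_3: 0, chi_4: 0, chi_5: 0, chi_6: 0, chi_7: 1.

Explanation: Use <chi_rho, chi> = (1/|G|) sum_C |C| * chi_rho(C) * conj(chi(C)) with |G| = 16 for each irreducible chi in the table:
  <chi_rho, chi_1> = (1/16)[1*(4)*conj(1) + 1*(0)*conj(1) + 2*(2 - sqrt(2))*conj(1) + 2*(2)*conj(1) + 2*(sqrt(2) + 2)*conj(1) + 4*(2)*conj(1) + 4*(2)*conj(1)]
      = (1/16)[(4) + (0) + (4 - 2*sqrt(2)) + (4) + (2*sqrt(2) + 4) + (8) + (8)] = 32/16 = 2
  <chi_rho, chi_2> = (1/16)[1*(4)*conj(1) + 1*(0)*conj(1) + 2*(2 - sqrt(2))*conj(1) + 2*(2)*conj(1) + 2*(sqrt(2) + 2)*conj(1) + 4*(2)*conj(-1) + 4*(2)*conj(-1)]
      = (1/16)[(4) + (0) + (4 - 2*sqrt(2)) + (4) + (2*sqrt(2) + 4) + (-8) + (-8)] = 0/16 = 0
  <chi_rho, chi_3> = (1/16)[1*(4)*conj(1) + 1*(0)*conj(1) + 2*(2 - sqrt(2))*conj(-1) + 2*(2)*conj(1) + 2*(sqrt(2) + 2)*conj(-1) + 4*(2)*conj(1) + 4*(2)*conj(-1)]
      = (1/16)[(4) + (0) + (-4 + 2*sqrt(2)) + (4) + (-4 - 2*sqrt(2)) + (8) + (-8)] = 0/16 = 0
  <chi_rho, chi_4> = (1/16)[1*(4)*conj(1) + 1*(0)*conj(1) + 2*(2 - sqrt(2))*conj(-1) + 2*(2)*conj(1) + 2*(sqrt(2) + 2)*conj(-1) + 4*(2)*conj(-1) + 4*(2)*conj(1)]
      = (1/16)[(4) + (0) + (-4 + 2*sqrt(2)) + (4) + (-4 - 2*sqrt(2)) + (-8) + (8)] = 0/16 = 0
  <chi_rho, chi_5> = (1/16)[1*(4)*conj(2) + 1*(0)*conj(-2) + 2*(2 - sqrt(2))*conj(sqrt(2)) + 2*(2)*conj(0) + 2*(sqrt(2) + 2)*conj(-sqrt(2)) + 4*(2)*conj(0) + 4*(2)*conj(0)]
      = (1/16)[(8) + (0) + (-4 + 4*sqrt(2)) + (0) + (-4*sqrt(2) - 4) + (0) + (0)] = 0/16 = 0
  <chi_rho, chi_6> = (1/16)[1*(4)*conj(2) + 1*(0)*conj(2) + 2*(2 - sqrt(2))*conj(0) + 2*(2)*conj(-2) + 2*(sqrt(2) + 2)*conj(0) + 4*(2)*conj(0) + 4*(2)*conj(0)]
      = (1/16)[(8) + (0) + (0) + (-8) + (0) + (0) + (0)] = 0/16 = 0
  <chi_rho, chi_7> = (1/16)[1*(4)*conj(2) + 1*(0)*conj(-2) + 2*(2 - sqrt(2))*conj(-sqrt(2)) + 2*(2)*conj(0) + 2*(sqrt(2) + 2)*conj(sqrt(2)) + 4*(2)*conj(0) + 4*(2)*conj(0)]
      = (1/16)[(8) + (0) + (4 - 4*sqrt(2)) + (0) + (4 + 4*sqrt(2)) + (0) + (0)] = 16/16 = 1
Dimension check: dim(rho) = sum (mult * dim) = 2*1 + 0*1 + 0*1 + 0*1 + 0*2 + 0*2 + 1*2 = 4 = chi_rho(e) = 4.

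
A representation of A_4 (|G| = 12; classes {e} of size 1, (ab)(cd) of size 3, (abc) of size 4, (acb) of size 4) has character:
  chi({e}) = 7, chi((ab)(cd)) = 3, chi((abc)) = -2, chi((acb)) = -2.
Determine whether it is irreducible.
Not irreducible (reducible): <chi, chi> = 9 > 1.

Explanation: <chi, chi> = (1/|G|) sum_C |C| * |chi(C)|^2 = (1/12)[1*|7|^2 + 3*|3|^2 + 4*|-2|^2 + 4*|-2|^2]
  = (1/12)[(49) + (27) + (16) + (16)] = 108/12 = 9.
(Exp terms are combined using exp(i*s)*conj(exp(i*t)) = exp(i*(s-t)), and sums of them are collapsed using the identity that for every m > 1 the m distinct m-th roots of unity sum to 0, e.g. 1 + exp(2*I*pi/3) + exp(-2*I*pi/3) = 0.)
A character is irreducible iff <chi, chi> = 1, so this representation is reducible.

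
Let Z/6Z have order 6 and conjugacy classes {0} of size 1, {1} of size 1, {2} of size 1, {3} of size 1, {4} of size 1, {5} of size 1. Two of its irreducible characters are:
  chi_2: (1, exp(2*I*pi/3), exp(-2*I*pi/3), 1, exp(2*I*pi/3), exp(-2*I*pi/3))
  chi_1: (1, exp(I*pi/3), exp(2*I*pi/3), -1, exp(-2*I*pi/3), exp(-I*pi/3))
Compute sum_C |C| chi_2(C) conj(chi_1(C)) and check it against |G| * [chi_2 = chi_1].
Sum = 0; so <chi_2, chi_1> = 0 (distinct irreducibles are orthogonal).

Reasoning: Compute term by term over conjugacy classes (|C| * chi_2(C) * conj(chi_1(C))):
  1*(1)*conj(1) + 1*(exp(2*I*pi/3))*conj(exp(I*pi/3)) + 1*(exp(-2*I*pi/3))*conj(exp(2*I*pi/3)) + 1*(1)*conj(-1) + 1*(exp(2*I*pi/3))*conj(exp(-2*I*pi/3)) + 1*(exp(-2*I*pi/3))*conj(exp(-I*pi/3))
  = (1) + (exp(I*pi/3)) + (exp(2*I*pi/3)) + (-1) + (exp(-2*I*pi/3)) + (exp(-I*pi/3))
  = 0.
(Exp terms are combined using exp(i*s)*conj(exp(i*t)) = exp(i*(s-t)), and sums of them are collapsed using the identity that for every m > 1 the m distinct m-th roots of unity sum to 0, e.g. 1 + exp(2*I*pi/3) + exp(-2*I*pi/3) = 0.)
Dividing by |G| = 6 gives 0/6 = 0, matching the row-orthogonality relation <chi_2, chi_1> = [chi_2 = chi_1].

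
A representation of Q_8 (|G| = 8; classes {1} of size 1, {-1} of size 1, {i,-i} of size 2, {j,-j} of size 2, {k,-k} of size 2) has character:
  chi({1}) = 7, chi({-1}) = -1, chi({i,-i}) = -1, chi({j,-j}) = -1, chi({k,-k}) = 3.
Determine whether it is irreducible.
Not irreducible (reducible): <chi, chi> = 9 > 1.

Explanation: <chi, chi> = (1/|G|) sum_C |C| * |chi(C)|^2 = (1/8)[1*|7|^2 + 1*|-1|^2 + 2*|-1|^2 + 2*|-1|^2 + 2*|3|^2]
  = (1/8)[(49) + (1) + (2) + (2) + (18)] = 72/8 = 9.
A character is irreducible iff <chi, chi> = 1, so this representation is reducible.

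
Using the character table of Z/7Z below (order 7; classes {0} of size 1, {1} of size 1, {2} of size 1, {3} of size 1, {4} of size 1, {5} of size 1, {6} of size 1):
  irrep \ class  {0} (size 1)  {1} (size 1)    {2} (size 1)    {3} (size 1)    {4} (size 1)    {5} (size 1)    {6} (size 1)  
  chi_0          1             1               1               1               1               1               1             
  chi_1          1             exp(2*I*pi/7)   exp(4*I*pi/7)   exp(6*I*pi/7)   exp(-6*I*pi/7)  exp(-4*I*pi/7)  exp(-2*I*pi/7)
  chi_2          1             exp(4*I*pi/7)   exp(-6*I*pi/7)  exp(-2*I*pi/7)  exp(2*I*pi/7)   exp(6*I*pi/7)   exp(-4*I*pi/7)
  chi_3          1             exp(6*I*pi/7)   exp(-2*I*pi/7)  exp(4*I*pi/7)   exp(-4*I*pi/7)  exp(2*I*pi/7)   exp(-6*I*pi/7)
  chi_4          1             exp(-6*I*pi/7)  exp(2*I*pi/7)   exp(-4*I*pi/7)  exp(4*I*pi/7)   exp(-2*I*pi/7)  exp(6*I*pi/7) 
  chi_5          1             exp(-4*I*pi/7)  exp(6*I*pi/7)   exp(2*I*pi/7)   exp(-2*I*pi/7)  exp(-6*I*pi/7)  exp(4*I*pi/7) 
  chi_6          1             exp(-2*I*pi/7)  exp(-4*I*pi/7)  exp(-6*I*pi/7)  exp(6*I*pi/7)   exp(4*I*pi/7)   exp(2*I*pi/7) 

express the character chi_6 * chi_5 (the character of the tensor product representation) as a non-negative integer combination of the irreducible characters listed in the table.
chi_6 tensor chi_5 = chi_4 (all other irreducibles have multiplicity 0).

Solution. The character of a tensor product is the pointwise product (chi_6 * chi_5)(C) = chi_6(C) * chi_5(C):
  {0}: (1)*(1), {1}: (exp(-2*I*pi/7))*(exp(-4*I*pi/7)), {2}: (exp(-4*I*pi/7))*(exp(6*I*pi/7)), {3}: (exp(-6*I*pi/7))*(exp(2*I*pi/7)), {4}: (exp(6*I*pi/7))*(exp(-2*I*pi/7)), {5}: (exp(4*I*pi/7))*(exp(-6*I*pi/7)), {6}: (exp(2*I*pi/7))*(exp(4*I*pi/7))
so (chi_6 * chi_5) takes values
  {0} -> 1, {1} -> exp(-6*I*pi/7), {2} -> exp(2*I*pi/7), {3} -> exp(-4*I*pi/7), {4} -> exp(4*I*pi/7), {5} -> exp(-2*I*pi/7), {6} -> exp(6*I*pi/7).
Now take the inner product of this character with each irreducible chi from the table, <chi_6*chi_5, chi> = (1/7) sum_C |C| (chi_6*chi_5)(C) conj(chi(C)):
  <chi_6*chi_5, chi_0> = (1/7)[1*(1)*conj(1) + 1*(exp(-6*I*pi/7))*conj(1) + 1*(exp(2*I*pi/7))*conj(1) + 1*(exp(-4*I*pi/7))*conj(1) + 1*(exp(4*I*pi/7))*conj(1) + 1*(exp(-2*I*pi/7))*conj(1) + 1*(exp(6*I*pi/7))*conj(1)]
      = (1/7)[(1) + (exp(-6*I*pi/7)) + (exp(2*I*pi/7)) + (exp(-4*I*pi/7)) + (exp(4*I*pi/7)) + (exp(-2*I*pi/7)) + (exp(6*I*pi/7))] = 0/7 = 0
  <chi_6*chi_5, chi_1> = (1/7)[1*(1)*conj(1) + 1*(exp(-6*I*pi/7))*conj(exp(2*I*pi/7)) + 1*(exp(2*I*pi/7))*conj(exp(4*I*pi/7)) + 1*(exp(-4*I*pi/7))*conj(exp(6*I*pi/7)) + 1*(exp(4*I*pi/7))*conj(exp(-6*I*pi/7)) + 1*(exp(-2*I*pi/7))*conj(exp(-4*I*pi/7)) + 1*(exp(6*I*pi/7))*conj(exp(-2*I*pi/7))]
      = (1/7)[(1) + (exp(6*I*pi/7)) + (exp(-2*I*pi/7)) + (exp(4*I*pi/7)) + (exp(-4*I*pi/7)) + (exp(2*I*pi/7)) + (exp(-6*I*pi/7))] = 0/7 = 0
  <chi_6*chi_5, chi_2> = (1/7)[1*(1)*conj(1) + 1*(exp(-6*I*pi/7))*conj(exp(4*I*pi/7)) + 1*(exp(2*I*pi/7))*conj(exp(-6*I*pi/7)) + 1*(exp(-4*I*pi/7))*conj(exp(-2*I*pi/7)) + 1*(exp(4*I*pi/7))*conj(exp(2*I*pi/7)) + 1*(exp(-2*I*pi/7))*conj(exp(6*I*pi/7)) + 1*(exp(6*I*pi/7))*conj(exp(-4*I*pi/7))]
      = (1/7)[(1) + (exp(4*I*pi/7)) + (exp(-6*I*pi/7)) + (exp(-2*I*pi/7)) + (exp(2*I*pi/7)) + (exp(6*I*pi/7)) + (exp(-4*I*pi/7))] = 0/7 = 0
  <chi_6*chi_5, chi_3> = (1/7)[1*(1)*conj(1) + 1*(exp(-6*I*pi/7))*conj(exp(6*I*pi/7)) + 1*(exp(2*I*pi/7))*conj(exp(-2*I*pi/7)) + 1*(exp(-4*I*pi/7))*conj(exp(4*I*pi/7)) + 1*(exp(4*I*pi/7))*conj(exp(-4*I*pi/7)) + 1*(exp(-2*I*pi/7))*conj(exp(2*I*pi/7)) + 1*(exp(6*I*pi/7))*conj(exp(-6*I*pi/7))]
      = (1/7)[(1) + (exp(2*I*pi/7)) + (exp(4*I*pi/7)) + (exp(6*I*pi/7)) + (exp(-6*I*pi/7)) + (exp(-4*I*pi/7)) + (exp(-2*I*pi/7))] = 0/7 = 0
  <chi_6*chi_5, chi_4> = (1/7)[1*(1)*conj(1) + 1*(exp(-6*I*pi/7))*conj(exp(-6*I*pi/7)) + 1*(exp(2*I*pi/7))*conj(exp(2*I*pi/7)) + 1*(exp(-4*I*pi/7))*conj(exp(-4*I*pi/7)) + 1*(exp(4*I*pi/7))*conj(exp(4*I*pi/7)) + 1*(exp(-2*I*pi/7))*conj(exp(-2*I*pi/7)) + 1*(exp(6*I*pi/7))*conj(exp(6*I*pi/7))]
      = (1/7)[(1) + (1) + (1) + (1) + (1) + (1) + (1)] = 7/7 = 1
  <chi_6*chi_5, chi_5> = (1/7)[1*(1)*conj(1) + 1*(exp(-6*I*pi/7))*conj(exp(-4*I*pi/7)) + 1*(exp(2*I*pi/7))*conj(exp(6*I*pi/7)) + 1*(exp(-4*I*pi/7))*conj(exp(2*I*pi/7)) + 1*(exp(4*I*pi/7))*conj(exp(-2*I*pi/7)) + 1*(exp(-2*I*pi/7))*conj(exp(-6*I*pi/7)) + 1*(exp(6*I*pi/7))*conj(exp(4*I*pi/7))]
      = (1/7)[(1) + (exp(-2*I*pi/7)) + (exp(-4*I*pi/7)) + (exp(-6*I*pi/7)) + (exp(6*I*pi/7)) + (exp(4*I*pi/7)) + (exp(2*I*pi/7))] = 0/7 = 0
  <chi_6*chi_5, chi_6> = (1/7)[1*(1)*conj(1) + 1*(exp(-6*I*pi/7))*conj(exp(-2*I*pi/7)) + 1*(exp(2*I*pi/7))*conj(exp(-4*I*pi/7)) + 1*(exp(-4*I*pi/7))*conj(exp(-6*I*pi/7)) + 1*(exp(4*I*pi/7))*conj(exp(6*I*pi/7)) + 1*(exp(-2*I*pi/7))*conj(exp(4*I*pi/7)) + 1*(exp(6*I*pi/7))*conj(exp(2*I*pi/7))]
      = (1/7)[(1) + (exp(-4*I*pi/7)) + (exp(6*I*pi/7)) + (exp(2*I*pi/7)) + (exp(-2*I*pi/7)) + (exp(-6*I*pi/7)) + (exp(4*I*pi/7))] = 0/7 = 0
(Exp terms are combined using exp(i*s)*conj(exp(i*t)) = exp(i*(s-t)), and sums of them are collapsed using the identity that for every m > 1 the m distinct m-th roots of unity sum to 0, e.g. 1 + exp(2*I*pi/3) + exp(-2*I*pi/3) = 0.)
Hence the multiplicities are chi_4: 1. Dimension check: dim(chi_6)*dim(chi_5) = 1*1 = 1 and sum (mult * dim) = 1*1 = 1.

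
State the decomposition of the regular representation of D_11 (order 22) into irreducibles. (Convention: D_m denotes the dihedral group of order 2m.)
Each irreducible V_i of dimension d_i appears with multiplicity d_i, i.e. rho_reg = (direct sum over all irreducibles V_i) d_i V_i. The irreducible dimensions for D_11 are 1, 1, 2, 2, 2, 2, 2: 2 irreducibles of dimension 1, each with multiplicity 1; 5 irreducibles of dimension 2, each with multiplicity 2. Total dimension 2*1*1 + 5*2*2 = 22 = |G|.

Reasoning: General theorem: in the regular representation of a finite group G, each irreducible appears with multiplicity equal to its dimension. Check: dim(rho_reg) = sum d_i^2 = 1 + 1 + 4 + 4 + 4 + 4 + 4 = 22 = |G|.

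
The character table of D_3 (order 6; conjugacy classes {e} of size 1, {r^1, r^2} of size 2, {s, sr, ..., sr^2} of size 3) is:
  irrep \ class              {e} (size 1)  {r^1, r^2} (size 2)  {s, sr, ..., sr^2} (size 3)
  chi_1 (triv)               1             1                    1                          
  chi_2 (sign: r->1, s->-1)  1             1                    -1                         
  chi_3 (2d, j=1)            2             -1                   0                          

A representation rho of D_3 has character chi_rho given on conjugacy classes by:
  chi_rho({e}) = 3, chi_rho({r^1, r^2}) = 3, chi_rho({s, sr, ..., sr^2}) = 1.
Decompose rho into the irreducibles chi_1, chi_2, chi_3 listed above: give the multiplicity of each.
Multiplicities: chi_1: 2, chi_2: 1, chi_3: 0.

Solution. Use <chi_rho, chi> = (1/|G|) sum_C |C| * chi_rho(C) * conj(chi(C)) with |G| = 6 for each irreducible chi in the table:
  <chi_rho, chi_1> = (1/6)[1*(3)*conj(1) + 2*(3)*conj(1) + 3*(1)*conj(1)]
      = (1/6)[(3) + (6) + (3)] = 12/6 = 2
  <chi_rho, chi_2> = (1/6)[1*(3)*conj(1) + 2*(3)*conj(1) + 3*(1)*conj(-1)]
      = (1/6)[(3) + (6) + (-3)] = 6/6 = 1
  <chi_rho, chi_3> = (1/6)[1*(3)*conj(2) + 2*(3)*conj(-1) + 3*(1)*conj(0)]
      = (1/6)[(6) + (-6) + (0)] = 0/6 = 0
Dimension check: dim(rho) = sum (mult * dim) = 2*1 + 1*1 + 0*2 = 3 = chi_rho(e) = 3.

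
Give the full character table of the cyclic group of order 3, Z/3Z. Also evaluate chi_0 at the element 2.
Character table of Z/3Z (irreps indexed chi_0,...,chi_2 with chi_k(m) = zeta_3^(k*m), zeta_3 = exp(2*pi*i/3)):
  irrep \ class  {0} (size 1)  {1} (size 1)    {2} (size 1)  
  chi_0          1             1               1             
  chi_1          1             exp(2*I*pi/3)   exp(-2*I*pi/3)
  chi_2          1             exp(-2*I*pi/3)  exp(2*I*pi/3) 

Spot check: chi_0(2) = zeta_3^(0*2) = zeta_3^0 = 1.

Z/3Z is abelian, so all 3 irreducible complex representations are 1-dimensional. They are given by chi_k(m) = zeta_3^(k*m) for k = 0,...,2. Row orthogonality: sum_m chi_k(m) conj(chi_l(m)) = 3 * [k = l].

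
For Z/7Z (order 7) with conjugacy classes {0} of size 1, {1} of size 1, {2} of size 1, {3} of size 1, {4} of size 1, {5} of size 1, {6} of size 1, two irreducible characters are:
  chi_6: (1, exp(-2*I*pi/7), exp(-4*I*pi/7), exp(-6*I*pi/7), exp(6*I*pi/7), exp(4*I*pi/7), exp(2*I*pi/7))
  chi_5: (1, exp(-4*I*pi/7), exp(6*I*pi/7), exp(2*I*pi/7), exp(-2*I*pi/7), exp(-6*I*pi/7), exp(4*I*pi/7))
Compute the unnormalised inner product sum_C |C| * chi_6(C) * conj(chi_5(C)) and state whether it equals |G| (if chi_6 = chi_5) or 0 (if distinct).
Sum = 0; so <chi_6, chi_5> = 0 (distinct irreducibles are orthogonal).

Argument: Compute term by term over conjugacy classes (|C| * chi_6(C) * conj(chi_5(C))):
  1*(1)*conj(1) + 1*(exp(-2*I*pi/7))*conj(exp(-4*I*pi/7)) + 1*(exp(-4*I*pi/7))*conj(exp(6*I*pi/7)) + 1*(exp(-6*I*pi/7))*conj(exp(2*I*pi/7)) + 1*(exp(6*I*pi/7))*conj(exp(-2*I*pi/7)) + 1*(exp(4*I*pi/7))*conj(exp(-6*I*pi/7)) + 1*(exp(2*I*pi/7))*conj(exp(4*I*pi/7))
  = (1) + (exp(2*I*pi/7)) + (exp(4*I*pi/7)) + (exp(6*I*pi/7)) + (exp(-6*I*pi/7)) + (exp(-4*I*pi/7)) + (exp(-2*I*pi/7))
  = 0.
(Exp terms are combined using exp(i*s)*conj(exp(i*t)) = exp(i*(s-t)), and sums of them are collapsed using the identity that for every m > 1 the m distinct m-th roots of unity sum to 0, e.g. 1 + exp(2*I*pi/3) + exp(-2*I*pi/3) = 0.)
Dividing by |G| = 7 gives 0/7 = 0, matching the row-orthogonality relation <chi_6, chi_5> = [chi_6 = chi_5].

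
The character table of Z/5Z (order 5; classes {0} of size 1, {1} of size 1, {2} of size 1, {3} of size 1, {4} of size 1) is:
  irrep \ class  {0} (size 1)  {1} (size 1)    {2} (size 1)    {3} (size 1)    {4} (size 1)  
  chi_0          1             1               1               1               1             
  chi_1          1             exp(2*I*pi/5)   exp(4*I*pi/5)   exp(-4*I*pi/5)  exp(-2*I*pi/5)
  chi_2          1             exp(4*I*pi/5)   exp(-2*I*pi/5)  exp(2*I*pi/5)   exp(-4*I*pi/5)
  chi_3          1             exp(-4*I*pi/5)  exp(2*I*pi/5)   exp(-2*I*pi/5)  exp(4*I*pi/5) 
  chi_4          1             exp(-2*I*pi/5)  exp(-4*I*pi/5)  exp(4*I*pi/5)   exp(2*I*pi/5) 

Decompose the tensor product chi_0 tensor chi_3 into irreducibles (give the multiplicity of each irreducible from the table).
chi_0 tensor chi_3 = chi_3 (all other irreducibles have multiplicity 0).

Explanation: The character of a tensor product is the pointwise product (chi_0 * chi_3)(C) = chi_0(C) * chi_3(C):
  {0}: (1)*(1), {1}: (1)*(exp(-4*I*pi/5)), {2}: (1)*(exp(2*I*pi/5)), {3}: (1)*(exp(-2*I*pi/5)), {4}: (1)*(exp(4*I*pi/5))
so (chi_0 * chi_3) takes values
  {0} -> 1, {1} -> exp(-4*I*pi/5), {2} -> exp(2*I*pi/5), {3} -> exp(-2*I*pi/5), {4} -> exp(4*I*pi/5).
Now take the inner product of this character with each irreducible chi from the table, <chi_0*chi_3, chi> = (1/5) sum_C |C| (chi_0*chi_3)(C) conj(chi(C)):
  <chi_0*chi_3, chi_0> = (1/5)[1*(1)*conj(1) + 1*(exp(-4*I*pi/5))*conj(1) + 1*(exp(2*I*pi/5))*conj(1) + 1*(exp(-2*I*pi/5))*conj(1) + 1*(exp(4*I*pi/5))*conj(1)]
      = (1/5)[(1) + (exp(-4*I*pi/5)) + (exp(2*I*pi/5)) + (exp(-2*I*pi/5)) + (exp(4*I*pi/5))] = 0/5 = 0
  <chi_0*chi_3, chi_1> = (1/5)[1*(1)*conj(1) + 1*(exp(-4*I*pi/5))*conj(exp(2*I*pi/5)) + 1*(exp(2*I*pi/5))*conj(exp(4*I*pi/5)) + 1*(exp(-2*I*pi/5))*conj(exp(-4*I*pi/5)) + 1*(exp(4*I*pi/5))*conj(exp(-2*I*pi/5))]
      = (1/5)[(1) + (exp(4*I*pi/5)) + (exp(-2*I*pi/5)) + (exp(2*I*pi/5)) + (exp(-4*I*pi/5))] = 0/5 = 0
  <chi_0*chi_3, chi_2> = (1/5)[1*(1)*conj(1) + 1*(exp(-4*I*pi/5))*conj(exp(4*I*pi/5)) + 1*(exp(2*I*pi/5))*conj(exp(-2*I*pi/5)) + 1*(exp(-2*I*pi/5))*conj(exp(2*I*pi/5)) + 1*(exp(4*I*pi/5))*conj(exp(-4*I*pi/5))]
      = (1/5)[(1) + (exp(2*I*pi/5)) + (exp(4*I*pi/5)) + (exp(-4*I*pi/5)) + (exp(-2*I*pi/5))] = 0/5 = 0
  <chi_0*chi_3, chi_3> = (1/5)[1*(1)*conj(1) + 1*(exp(-4*I*pi/5))*conj(exp(-4*I*pi/5)) + 1*(exp(2*I*pi/5))*conj(exp(2*I*pi/5)) + 1*(exp(-2*I*pi/5))*conj(exp(-2*I*pi/5)) + 1*(exp(4*I*pi/5))*conj(exp(4*I*pi/5))]
      = (1/5)[(1) + (1) + (1) + (1) + (1)] = 5/5 = 1
  <chi_0*chi_3, chi_4> = (1/5)[1*(1)*conj(1) + 1*(exp(-4*I*pi/5))*conj(exp(-2*I*pi/5)) + 1*(exp(2*I*pi/5))*conj(exp(-4*I*pi/5)) + 1*(exp(-2*I*pi/5))*conj(exp(4*I*pi/5)) + 1*(exp(4*I*pi/5))*conj(exp(2*I*pi/5))]
      = (1/5)[(1) + (exp(-2*I*pi/5)) + (exp(-4*I*pi/5)) + (exp(4*I*pi/5)) + (exp(2*I*pi/5))] = 0/5 = 0
(Exp terms are combined using exp(i*s)*conj(exp(i*t)) = exp(i*(s-t)), and sums of them are collapsed using the identity that for every m > 1 the m distinct m-th roots of unity sum to 0, e.g. 1 + exp(2*I*pi/3) + exp(-2*I*pi/3) = 0.)
Hence the multiplicities are chi_3: 1. Dimension check: dim(chi_0)*dim(chi_3) = 1*1 = 1 and sum (mult * dim) = 1*1 = 1.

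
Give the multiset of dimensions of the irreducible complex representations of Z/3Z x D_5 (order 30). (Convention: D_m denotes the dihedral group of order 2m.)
Dimensions: 1, 1, 1, 1, 1, 1, 2, 2, 2, 2, 2, 2

Working: There are 12 irreducibles (= number of conjugacy classes). Their dimensions d_i satisfy sum d_i^2 = |G| = 30: 1 + 1 + 1 + 1 + 1 + 1 + 4 + 4 + 4 + 4 + 4 + 4 = 30. (For the product with Z/3Z: each of the 3 1-dim characters of Z/3Z tensors with each irrep of D_5, giving 3 copies of each D_5-dimension.)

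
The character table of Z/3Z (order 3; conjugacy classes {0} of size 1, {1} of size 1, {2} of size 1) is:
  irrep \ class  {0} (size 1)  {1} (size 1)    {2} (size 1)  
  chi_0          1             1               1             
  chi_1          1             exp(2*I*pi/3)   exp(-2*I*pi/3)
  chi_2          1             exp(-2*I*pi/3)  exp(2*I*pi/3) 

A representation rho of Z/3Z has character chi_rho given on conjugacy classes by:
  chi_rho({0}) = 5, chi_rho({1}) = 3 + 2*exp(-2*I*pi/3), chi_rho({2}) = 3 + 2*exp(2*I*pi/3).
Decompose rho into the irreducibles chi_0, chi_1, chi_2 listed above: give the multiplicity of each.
Multiplicities: chi_0: 3, chi_1: 0, chi_2: 2.

Argument: Use <chi_rho, chi> = (1/|G|) sum_C |C| * chi_rho(C) * conj(chi(C)) with |G| = 3 for each irreducible chi in the table:
  <chi_rho, chi_0> = (1/3)[1*(5)*conj(1) + 1*(3 + 2*exp(-2*I*pi/3))*conj(1) + 1*(3 + 2*exp(2*I*pi/3))*conj(1)]
      = (1/3)[(5) + (3 + 2*exp(-2*I*pi/3)) + (3 + 2*exp(2*I*pi/3))] = 9/3 = 3
  <chi_rho, chi_1> = (1/3)[1*(5)*conj(1) + 1*(3 + 2*exp(-2*I*pi/3))*conj(exp(2*I*pi/3)) + 1*(3 + 2*exp(2*I*pi/3))*conj(exp(-2*I*pi/3))]
      = (1/3)[(5) + (3*exp(-2*I*pi/3) + 2*exp(2*I*pi/3)) + (2*exp(-2*I*pi/3) + 3*exp(2*I*pi/3))] = 0/3 = 0
  <chi_rho, chi_2> = (1/3)[1*(5)*conj(1) + 1*(3 + 2*exp(-2*I*pi/3))*conj(exp(-2*I*pi/3)) + 1*(3 + 2*exp(2*I*pi/3))*conj(exp(2*I*pi/3))]
      = (1/3)[(5) + (2 + 3*exp(2*I*pi/3)) + (2 + 3*exp(-2*I*pi/3))] = 6/3 = 2
(Exp terms are combined using exp(i*s)*conj(exp(i*t)) = exp(i*(s-t)), and sums of them are collapsed using the identity that for every m > 1 the m distinct m-th roots of unity sum to 0, e.g. 1 + exp(2*I*pi/3) + exp(-2*I*pi/3) = 0.)
Dimension check: dim(rho) = sum (mult * dim) = 3*1 + 0*1 + 2*1 = 5 = chi_rho(e) = 5.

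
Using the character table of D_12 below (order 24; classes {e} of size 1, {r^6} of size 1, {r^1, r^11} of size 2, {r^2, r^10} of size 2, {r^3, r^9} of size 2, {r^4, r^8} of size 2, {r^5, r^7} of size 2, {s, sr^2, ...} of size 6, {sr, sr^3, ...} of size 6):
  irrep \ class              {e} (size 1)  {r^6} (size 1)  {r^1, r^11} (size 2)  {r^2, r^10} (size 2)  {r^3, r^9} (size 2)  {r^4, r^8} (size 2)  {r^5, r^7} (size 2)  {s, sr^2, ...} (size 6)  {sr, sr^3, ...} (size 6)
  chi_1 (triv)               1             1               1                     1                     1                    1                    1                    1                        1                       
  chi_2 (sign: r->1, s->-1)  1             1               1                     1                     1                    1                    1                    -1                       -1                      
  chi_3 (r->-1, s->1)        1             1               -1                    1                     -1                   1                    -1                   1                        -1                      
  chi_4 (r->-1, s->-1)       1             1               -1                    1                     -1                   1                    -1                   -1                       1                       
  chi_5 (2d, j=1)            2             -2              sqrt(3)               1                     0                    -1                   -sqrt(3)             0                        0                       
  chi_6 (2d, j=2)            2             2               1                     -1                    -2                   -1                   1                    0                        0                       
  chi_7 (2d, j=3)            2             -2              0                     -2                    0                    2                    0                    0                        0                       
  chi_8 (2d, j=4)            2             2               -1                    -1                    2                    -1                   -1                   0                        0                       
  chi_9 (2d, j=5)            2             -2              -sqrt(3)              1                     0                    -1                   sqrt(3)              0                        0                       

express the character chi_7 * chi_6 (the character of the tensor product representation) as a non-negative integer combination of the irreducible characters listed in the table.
chi_7 tensor chi_6 = chi_5 + chi_9 (all other irreducibles have multiplicity 0).

Details: The character of a tensor product is the pointwise product (chi_7 * chi_6)(C) = chi_7(C) * chi_6(C):
  {e}: (2)*(2), {r^6}: (-2)*(2), {r^1, r^11}: (0)*(1), {r^2, r^10}: (-2)*(-1), {r^3, r^9}: (0)*(-2), {r^4, r^8}: (2)*(-1), {r^5, r^7}: (0)*(1), {s, sr^2, ...}: (0)*(0), {sr, sr^3, ...}: (0)*(0)
so (chi_7 * chi_6) takes values
  {e} -> 4, {r^6} -> -4, {r^1, r^11} -> 0, {r^2, r^10} -> 2, {r^3, r^9} -> 0, {r^4, r^8} -> -2, {r^5, r^7} -> 0, {s, sr^2, ...} -> 0, {sr, sr^3, ...} -> 0.
Now take the inner product of this character with each irreducible chi from the table, <chi_7*chi_6, chi> = (1/24) sum_C |C| (chi_7*chi_6)(C) conj(chi(C)):
  <chi_7*chi_6, chi_1> = (1/24)[1*(4)*conj(1) + 1*(-4)*conj(1) + 2*(0)*conj(1) + 2*(2)*conj(1) + 2*(0)*conj(1) + 2*(-2)*conj(1) + 2*(0)*conj(1) + 6*(0)*conj(1) + 6*(0)*conj(1)]
      = (1/24)[(4) + (-4) + (0) + (4) + (0) + (-4) + (0) + (0) + (0)] = 0/24 = 0
  <chi_7*chi_6, chi_2> = (1/24)[1*(4)*conj(1) + 1*(-4)*conj(1) + 2*(0)*conj(1) + 2*(2)*conj(1) + 2*(0)*conj(1) + 2*(-2)*conj(1) + 2*(0)*conj(1) + 6*(0)*conj(-1) + 6*(0)*conj(-1)]
      = (1/24)[(4) + (-4) + (0) + (4) + (0) + (-4) + (0) + (0) + (0)] = 0/24 = 0
  <chi_7*chi_6, chi_3> = (1/24)[1*(4)*conj(1) + 1*(-4)*conj(1) + 2*(0)*conj(-1) + 2*(2)*conj(1) + 2*(0)*conj(-1) + 2*(-2)*conj(1) + 2*(0)*conj(-1) + 6*(0)*conj(1) + 6*(0)*conj(-1)]
      = (1/24)[(4) + (-4) + (0) + (4) + (0) + (-4) + (0) + (0) + (0)] = 0/24 = 0
  <chi_7*chi_6, chi_4> = (1/24)[1*(4)*conj(1) + 1*(-4)*conj(1) + 2*(0)*conj(-1) + 2*(2)*conj(1) + 2*(0)*conj(-1) + 2*(-2)*conj(1) + 2*(0)*conj(-1) + 6*(0)*conj(-1) + 6*(0)*conj(1)]
      = (1/24)[(4) + (-4) + (0) + (4) + (0) + (-4) + (0) + (0) + (0)] = 0/24 = 0
  <chi_7*chi_6, chi_5> = (1/24)[1*(4)*conj(2) + 1*(-4)*conj(-2) + 2*(0)*conj(sqrt(3)) + 2*(2)*conj(1) + 2*(0)*conj(0) + 2*(-2)*conj(-1) + 2*(0)*conj(-sqrt(3)) + 6*(0)*conj(0) + 6*(0)*conj(0)]
      = (1/24)[(8) + (8) + (0) + (4) + (0) + (4) + (0) + (0) + (0)] = 24/24 = 1
  <chi_7*chi_6, chi_6> = (1/24)[1*(4)*conj(2) + 1*(-4)*conj(2) + 2*(0)*conj(1) + 2*(2)*conj(-1) + 2*(0)*conj(-2) + 2*(-2)*conj(-1) + 2*(0)*conj(1) + 6*(0)*conj(0) + 6*(0)*conj(0)]
      = (1/24)[(8) + (-8) + (0) + (-4) + (0) + (4) + (0) + (0) + (0)] = 0/24 = 0
  <chi_7*chi_6, chi_7> = (1/24)[1*(4)*conj(2) + 1*(-4)*conj(-2) + 2*(0)*conj(0) + 2*(2)*conj(-2) + 2*(0)*conj(0) + 2*(-2)*conj(2) + 2*(0)*conj(0) + 6*(0)*conj(0) + 6*(0)*conj(0)]
      = (1/24)[(8) + (8) + (0) + (-8) + (0) + (-8) + (0) + (0) + (0)] = 0/24 = 0
  <chi_7*chi_6, chi_8> = (1/24)[1*(4)*conj(2) + 1*(-4)*conj(2) + 2*(0)*conj(-1) + 2*(2)*conj(-1) + 2*(0)*conj(2) + 2*(-2)*conj(-1) + 2*(0)*conj(-1) + 6*(0)*conj(0) + 6*(0)*conj(0)]
      = (1/24)[(8) + (-8) + (0) + (-4) + (0) + (4) + (0) + (0) + (0)] = 0/24 = 0
  <chi_7*chi_6, chi_9> = (1/24)[1*(4)*conj(2) + 1*(-4)*conj(-2) + 2*(0)*conj(-sqrt(3)) + 2*(2)*conj(1) + 2*(0)*conj(0) + 2*(-2)*conj(-1) + 2*(0)*conj(sqrt(3)) + 6*(0)*conj(0) + 6*(0)*conj(0)]
      = (1/24)[(8) + (8) + (0) + (4) + (0) + (4) + (0) + (0) + (0)] = 24/24 = 1
Hence the multiplicities are chi_5: 1, chi_9: 1. Dimension check: dim(chi_7)*dim(chi_6) = 2*2 = 4 and sum (mult * dim) = 1*2 + 1*2 = 4.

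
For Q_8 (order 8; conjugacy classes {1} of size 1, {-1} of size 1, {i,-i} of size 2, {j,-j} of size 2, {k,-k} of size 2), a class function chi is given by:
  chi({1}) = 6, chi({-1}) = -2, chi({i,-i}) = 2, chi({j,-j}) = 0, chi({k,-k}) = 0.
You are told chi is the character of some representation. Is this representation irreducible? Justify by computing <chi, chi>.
Not irreducible (reducible): <chi, chi> = 6 > 1.

Argument: <chi, chi> = (1/|G|) sum_C |C| * |chi(C)|^2 = (1/8)[1*|6|^2 + 1*|-2|^2 + 2*|2|^2 + 2*|0|^2 + 2*|0|^2]
  = (1/8)[(36) + (4) + (8) + (0) + (0)] = 48/8 = 6.
A character is irreducible iff <chi, chi> = 1, so this representation is reducible.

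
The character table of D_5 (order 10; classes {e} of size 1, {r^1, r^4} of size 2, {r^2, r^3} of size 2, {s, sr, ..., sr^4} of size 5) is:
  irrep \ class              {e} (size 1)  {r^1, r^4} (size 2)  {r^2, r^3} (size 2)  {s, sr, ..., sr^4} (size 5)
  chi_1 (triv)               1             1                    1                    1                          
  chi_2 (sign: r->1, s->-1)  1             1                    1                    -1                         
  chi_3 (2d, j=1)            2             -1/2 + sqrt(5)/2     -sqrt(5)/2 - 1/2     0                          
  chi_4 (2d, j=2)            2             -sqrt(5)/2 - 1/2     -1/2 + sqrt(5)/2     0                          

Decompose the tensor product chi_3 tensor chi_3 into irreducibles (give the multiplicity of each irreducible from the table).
chi_3 tensor chi_3 = chi_1 + chi_2 + chi_4 (all other irreducibles have multiplicity 0).

Proof sketch: The character of a tensor product is the pointwise product (chi_3 * chi_3)(C) = chi_3(C) * chi_3(C):
  {e}: (2)*(2), {r^1, r^4}: (-1/2 + sqrt(5)/2)*(-1/2 + sqrt(5)/2), {r^2, r^3}: (-sqrt(5)/2 - 1/2)*(-sqrt(5)/2 - 1/2), {s, sr, ..., sr^4}: (0)*(0)
so (chi_3 * chi_3) takes values
  {e} -> 4, {r^1, r^4} -> 3/2 - sqrt(5)/2, {r^2, r^3} -> sqrt(5)/2 + 3/2, {s, sr, ..., sr^4} -> 0.
Now take the inner product of this character with each irreducible chi from the table, <chi_3*chi_3, chi> = (1/10) sum_C |C| (chi_3*chi_3)(C) conj(chi(C)):
  <chi_3*chi_3, chi_1> = (1/10)[1*(4)*conj(1) + 2*(3/2 - sqrt(5)/2)*conj(1) + 2*(sqrt(5)/2 + 3/2)*conj(1) + 5*(0)*conj(1)]
      = (1/10)[(4) + (3 - sqrt(5)) + (sqrt(5) + 3) + (0)] = 10/10 = 1
  <chi_3*chi_3, chi_2> = (1/10)[1*(4)*conj(1) + 2*(3/2 - sqrt(5)/2)*conj(1) + 2*(sqrt(5)/2 + 3/2)*conj(1) + 5*(0)*conj(-1)]
      = (1/10)[(4) + (3 - sqrt(5)) + (sqrt(5) + 3) + (0)] = 10/10 = 1
  <chi_3*chi_3, chi_3> = (1/10)[1*(4)*conj(2) + 2*(3/2 - sqrt(5)/2)*conj(-1/2 + sqrt(5)/2) + 2*(sqrt(5)/2 + 3/2)*conj(-sqrt(5)/2 - 1/2) + 5*(0)*conj(0)]
      = (1/10)[(8) + (-4 + 2*sqrt(5)) + (-2*sqrt(5) - 4) + (0)] = 0/10 = 0
  <chi_3*chi_3, chi_4> = (1/10)[1*(4)*conj(2) + 2*(3/2 - sqrt(5)/2)*conj(-sqrt(5)/2 - 1/2) + 2*(sqrt(5)/2 + 3/2)*conj(-1/2 + sqrt(5)/2) + 5*(0)*conj(0)]
      = (1/10)[(8) + (1 - sqrt(5)) + (1 + sqrt(5)) + (0)] = 10/10 = 1
Hence the multiplicities are chi_1: 1, chi_2: 1, chi_4: 1. Dimension check: dim(chi_3)*dim(chi_3) = 2*2 = 4 and sum (mult * dim) = 1*1 + 1*1 + 1*2 = 4.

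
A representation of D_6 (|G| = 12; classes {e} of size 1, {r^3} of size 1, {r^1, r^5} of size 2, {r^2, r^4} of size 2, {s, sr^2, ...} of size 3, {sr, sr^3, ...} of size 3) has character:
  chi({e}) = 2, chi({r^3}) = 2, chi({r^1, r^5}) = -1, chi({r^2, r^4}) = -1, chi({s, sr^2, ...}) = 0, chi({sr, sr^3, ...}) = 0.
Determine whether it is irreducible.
Irreducible: <chi, chi> = 1.

Proof sketch: <chi, chi> = (1/|G|) sum_C |C| * |chi(C)|^2 = (1/12)[1*|2|^2 + 1*|2|^2 + 2*|-1|^2 + 2*|-1|^2 + 3*|0|^2 + 3*|0|^2]
  = (1/12)[(4) + (4) + (2) + (2) + (0) + (0)] = 12/12 = 1.
A character is irreducible iff <chi, chi> = 1, so this representation is irreducible.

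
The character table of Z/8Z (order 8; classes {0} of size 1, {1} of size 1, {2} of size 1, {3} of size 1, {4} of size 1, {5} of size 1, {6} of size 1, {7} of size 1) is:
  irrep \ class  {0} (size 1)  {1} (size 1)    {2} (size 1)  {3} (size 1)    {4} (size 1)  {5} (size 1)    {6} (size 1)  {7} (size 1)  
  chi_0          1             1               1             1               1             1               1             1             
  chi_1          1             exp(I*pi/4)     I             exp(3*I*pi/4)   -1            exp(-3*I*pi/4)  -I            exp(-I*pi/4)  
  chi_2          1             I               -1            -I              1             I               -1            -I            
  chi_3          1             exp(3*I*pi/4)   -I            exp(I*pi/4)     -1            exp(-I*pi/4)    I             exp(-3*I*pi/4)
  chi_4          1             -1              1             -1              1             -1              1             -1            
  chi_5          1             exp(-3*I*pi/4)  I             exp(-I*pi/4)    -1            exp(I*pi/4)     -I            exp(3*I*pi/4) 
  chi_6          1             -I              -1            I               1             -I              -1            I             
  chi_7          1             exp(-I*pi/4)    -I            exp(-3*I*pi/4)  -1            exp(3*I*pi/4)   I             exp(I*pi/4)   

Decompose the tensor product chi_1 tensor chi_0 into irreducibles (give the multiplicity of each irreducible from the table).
chi_1 tensor chi_0 = chi_1 (all other irreducibles have multiplicity 0).

Explanation: The character of a tensor product is the pointwise product (chi_1 * chi_0)(C) = chi_1(C) * chi_0(C):
  {0}: (1)*(1), {1}: (exp(I*pi/4))*(1), {2}: (I)*(1), {3}: (exp(3*I*pi/4))*(1), {4}: (-1)*(1), {5}: (exp(-3*I*pi/4))*(1), {6}: (-I)*(1), {7}: (exp(-I*pi/4))*(1)
so (chi_1 * chi_0) takes values
  {0} -> 1, {1} -> exp(I*pi/4), {2} -> I, {3} -> exp(3*I*pi/4), {4} -> -1, {5} -> exp(-3*I*pi/4), {6} -> -I, {7} -> exp(-I*pi/4).
Now take the inner product of this character with each irreducible chi from the table, <chi_1*chi_0, chi> = (1/8) sum_C |C| (chi_1*chi_0)(C) conj(chi(C)):
  <chi_1*chi_0, chi_0> = (1/8)[1*(1)*conj(1) + 1*(exp(I*pi/4))*conj(1) + 1*(I)*conj(1) + 1*(exp(3*I*pi/4))*conj(1) + 1*(-1)*conj(1) + 1*(exp(-3*I*pi/4))*conj(1) + 1*(-I)*conj(1) + 1*(exp(-I*pi/4))*conj(1)]
      = (1/8)[(1) + (exp(I*pi/4)) + (I) + (exp(3*I*pi/4)) + (-1) + (exp(-3*I*pi/4)) + (-I) + (exp(-I*pi/4))] = 0/8 = 0
  <chi_1*chi_0, chi_1> = (1/8)[1*(1)*conj(1) + 1*(exp(I*pi/4))*conj(exp(I*pi/4)) + 1*(I)*conj(I) + 1*(exp(3*I*pi/4))*conj(exp(3*I*pi/4)) + 1*(-1)*conj(-1) + 1*(exp(-3*I*pi/4))*conj(exp(-3*I*pi/4)) + 1*(-I)*conj(-I) + 1*(exp(-I*pi/4))*conj(exp(-I*pi/4))]
      = (1/8)[(1) + (1) + (1) + (1) + (1) + (1) + (1) + (1)] = 8/8 = 1
  <chi_1*chi_0, chi_2> = (1/8)[1*(1)*conj(1) + 1*(exp(I*pi/4))*conj(I) + 1*(I)*conj(-1) + 1*(exp(3*I*pi/4))*conj(-I) + 1*(-1)*conj(1) + 1*(exp(-3*I*pi/4))*conj(I) + 1*(-I)*conj(-1) + 1*(exp(-I*pi/4))*conj(-I)]
      = (1/8)[(1) + (-exp(3*I*pi/4)) + (-I) + (exp(-3*I*pi/4)) + (-1) + (-exp(-I*pi/4)) + (I) + (exp(I*pi/4))] = 0/8 = 0
  <chi_1*chi_0, chi_3> = (1/8)[1*(1)*conj(1) + 1*(exp(I*pi/4))*conj(exp(3*I*pi/4)) + 1*(I)*conj(-I) + 1*(exp(3*I*pi/4))*conj(exp(I*pi/4)) + 1*(-1)*conj(-1) + 1*(exp(-3*I*pi/4))*conj(exp(-I*pi/4)) + 1*(-I)*conj(I) + 1*(exp(-I*pi/4))*conj(exp(-3*I*pi/4))]
      = (1/8)[(1) + (-I) + (-1) + (I) + (1) + (-I) + (-1) + (I)] = 0/8 = 0
  <chi_1*chi_0, chi_4> = (1/8)[1*(1)*conj(1) + 1*(exp(I*pi/4))*conj(-1) + 1*(I)*conj(1) + 1*(exp(3*I*pi/4))*conj(-1) + 1*(-1)*conj(1) + 1*(exp(-3*I*pi/4))*conj(-1) + 1*(-I)*conj(1) + 1*(exp(-I*pi/4))*conj(-1)]
      = (1/8)[(1) + (-exp(I*pi/4)) + (I) + (-exp(3*I*pi/4)) + (-1) + (-exp(-3*I*pi/4)) + (-I) + (-exp(-I*pi/4))] = 0/8 = 0
  <chi_1*chi_0, chi_5> = (1/8)[1*(1)*conj(1) + 1*(exp(I*pi/4))*conj(exp(-3*I*pi/4)) + 1*(I)*conj(I) + 1*(exp(3*I*pi/4))*conj(exp(-I*pi/4)) + 1*(-1)*conj(-1) + 1*(exp(-3*I*pi/4))*conj(exp(I*pi/4)) + 1*(-I)*conj(-I) + 1*(exp(-I*pi/4))*conj(exp(3*I*pi/4))]
      = (1/8)[(1) + (-1) + (1) + (-1) + (1) + (-1) + (1) + (-1)] = 0/8 = 0
  <chi_1*chi_0, chi_6> = (1/8)[1*(1)*conj(1) + 1*(exp(I*pi/4))*conj(-I) + 1*(I)*conj(-1) + 1*(exp(3*I*pi/4))*conj(I) + 1*(-1)*conj(1) + 1*(exp(-3*I*pi/4))*conj(-I) + 1*(-I)*conj(-1) + 1*(exp(-I*pi/4))*conj(I)]
      = (1/8)[(1) + (exp(3*I*pi/4)) + (-I) + (-exp(-3*I*pi/4)) + (-1) + (exp(-I*pi/4)) + (I) + (-exp(I*pi/4))] = 0/8 = 0
  <chi_1*chi_0, chi_7> = (1/8)[1*(1)*conj(1) + 1*(exp(I*pi/4))*conj(exp(-I*pi/4)) + 1*(I)*conj(-I) + 1*(exp(3*I*pi/4))*conj(exp(-3*I*pi/4)) + 1*(-1)*conj(-1) + 1*(exp(-3*I*pi/4))*conj(exp(3*I*pi/4)) + 1*(-I)*conj(I) + 1*(exp(-I*pi/4))*conj(exp(I*pi/4))]
      = (1/8)[(1) + (I) + (-1) + (-I) + (1) + (I) + (-1) + (-I)] = 0/8 = 0
(Exp terms are combined using exp(i*s)*conj(exp(i*t)) = exp(i*(s-t)), and sums of them are collapsed using the identity that for every m > 1 the m distinct m-th roots of unity sum to 0, e.g. 1 + exp(2*I*pi/3) + exp(-2*I*pi/3) = 0.)
Hence the multiplicities are chi_1: 1. Dimension check: dim(chi_1)*dim(chi_0) = 1*1 = 1 and sum (mult * dim) = 1*1 = 1.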